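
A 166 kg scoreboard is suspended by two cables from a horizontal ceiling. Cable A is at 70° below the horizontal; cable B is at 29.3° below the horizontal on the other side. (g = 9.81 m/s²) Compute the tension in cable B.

Weight W = 166 × 9.81 = 1628 N acts straight down.
Horizontal: T_A cos 70° = T_B cos 29.3°  →  T_A = 2.55 T_B.
Vertical: T_A sin 70° + T_B sin 29.3° = 1628.
Substituting the horizontal relation into the vertical equation gives 2.885 T_B = 1628, so T_B = 564.4 N.

T_B ≈ 564 N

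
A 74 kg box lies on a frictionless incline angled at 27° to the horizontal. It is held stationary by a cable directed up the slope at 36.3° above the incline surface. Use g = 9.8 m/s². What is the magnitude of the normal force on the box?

N ≈ 404 N

Take axes along and perpendicular to the incline. Weight components: W sin 27° = 329.2 N down-slope, W cos 27° = 646.2 N into the surface.
Along incline: T cos 36.3° = W sin 27° → T = 408.5 N.
Perpendicular: N = W cos 27° − T sin 36.3° = 404.3 N.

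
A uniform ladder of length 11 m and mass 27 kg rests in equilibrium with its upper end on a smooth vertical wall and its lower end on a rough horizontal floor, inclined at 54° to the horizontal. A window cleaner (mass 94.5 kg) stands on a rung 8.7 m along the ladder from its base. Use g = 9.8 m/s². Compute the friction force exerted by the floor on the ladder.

f ≈ 628 N

Torques about the foot: N_wall · 11 sin 54° = 27×9.8×5.5 cos 54° + 94.5×9.8×8.7 cos 54° → N_wall = 628.29 N.
ΣF_x = 0: f_floor = N_wall = 628.29 N.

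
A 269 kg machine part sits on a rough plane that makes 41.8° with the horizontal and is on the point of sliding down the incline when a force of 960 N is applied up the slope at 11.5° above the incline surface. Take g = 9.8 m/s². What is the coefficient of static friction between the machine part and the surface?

μ ≈ 0.460

On the verge of sliding down the incline, friction is at its maximum μN and acts up the slope.
Perpendicular to incline: N = W cos 41.8° − P sin 11.5° = 1965 − 191.4 = 1774 N.
Along incline: P cos 11.5° + μN = W sin 41.8° → μ = (W sin 41.8° − P cos 11.5°) / N = 0.4602.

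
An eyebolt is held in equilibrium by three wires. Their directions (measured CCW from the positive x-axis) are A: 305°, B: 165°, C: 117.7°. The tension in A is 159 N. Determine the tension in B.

T_B ≈ 27.5 N

Resolve: ΣF_x = 159 cos 305° + T_B cos 165° + T_C cos 117.7° = 0.
        ΣF_y = 159 sin 305° + T_B sin 165° + T_C sin 117.7° = 0.
The known terms sum to (91.2, -130.2) N, so -0.9659 T_B − 0.4648 T_C = -91.2 and 0.2588 T_B + 0.8854 T_C = 130.2.
Solving simultaneously: T_B = 27.49 N, T_C = 139.1 N.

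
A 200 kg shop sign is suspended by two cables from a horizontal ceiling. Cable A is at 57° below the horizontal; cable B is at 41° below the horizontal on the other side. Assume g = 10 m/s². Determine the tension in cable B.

T_B ≈ 1100 N

Weight W = 200 × 10 = 2000 N acts straight down.
Horizontal: T_A cos 57° = T_B cos 41°  →  T_A = 1.386 T_B.
Vertical: T_A sin 57° + T_B sin 41° = 2000.
Substituting the horizontal relation into the vertical equation gives 1.818 T_B = 2000, so T_B = 1100 N.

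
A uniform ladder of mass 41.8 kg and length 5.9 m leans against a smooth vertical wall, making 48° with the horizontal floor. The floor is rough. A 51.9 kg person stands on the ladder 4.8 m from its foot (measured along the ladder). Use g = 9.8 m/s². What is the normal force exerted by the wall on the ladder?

Torques about the foot: N_wall · 5.9 sin 48° = 41.8×9.8×2.95 cos 48° + 51.9×9.8×4.8 cos 48° → N_wall = 557 N.

N_wall ≈ 557 N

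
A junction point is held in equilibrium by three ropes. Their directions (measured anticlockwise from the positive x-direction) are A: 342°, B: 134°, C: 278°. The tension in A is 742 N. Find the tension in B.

Resolve: ΣF_x = 742 cos 342° + T_B cos 134° + T_C cos 278° = 0.
        ΣF_y = 742 sin 342° + T_B sin 134° + T_C sin 278° = 0.
The known terms sum to (705.7, -229.3) N, so -0.6947 T_B + 0.1392 T_C = -705.7 and 0.7193 T_B − 0.9903 T_C = 229.3.
Solving simultaneously: T_B = 1135 N, T_C = 592.6 N.

T_B ≈ 1130 N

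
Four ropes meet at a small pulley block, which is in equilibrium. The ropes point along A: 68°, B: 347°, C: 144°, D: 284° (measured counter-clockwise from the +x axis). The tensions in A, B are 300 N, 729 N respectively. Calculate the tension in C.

T_C ≈ 1280 N

Resolve: ΣF_x = 300 cos 68° + 729 cos 347° + T_C cos 144° + T_D cos 284° = 0.
        ΣF_y = 300 sin 68° + 729 sin 347° + T_C sin 144° + T_D sin 284° = 0.
The known terms sum to (822.7, 114.2) N, so -0.8090 T_C + 0.2419 T_D = -822.7 and 0.5878 T_C − 0.9703 T_D = -114.2.
Solving simultaneously: T_C = 1285 N, T_D = 896 N.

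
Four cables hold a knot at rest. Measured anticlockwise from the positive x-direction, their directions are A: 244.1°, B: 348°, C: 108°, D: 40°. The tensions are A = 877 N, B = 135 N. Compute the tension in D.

T_D ≈ 530 N

Resolve: ΣF_x = 877 cos 244.1° + 135 cos 348° + T_C cos 108° + T_D cos 40° = 0.
        ΣF_y = 877 sin 244.1° + 135 sin 348° + T_C sin 108° + T_D sin 40° = 0.
The known terms sum to (-251, -817) N, so -0.3090 T_C + 0.7660 T_D = 251 and 0.9511 T_C + 0.6428 T_D = 817.
Solving simultaneously: T_C = 501 N, T_D = 529.8 N.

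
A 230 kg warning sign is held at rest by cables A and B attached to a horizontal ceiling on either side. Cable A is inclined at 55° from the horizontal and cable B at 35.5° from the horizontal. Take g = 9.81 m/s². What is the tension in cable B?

T_B ≈ 1290 N

Weight W = 230 × 9.81 = 2256 N acts straight down.
Horizontal: T_A cos 55° = T_B cos 35.5°  →  T_A = 1.419 T_B.
Vertical: T_A sin 55° + T_B sin 35.5° = 2256.
Substituting the horizontal relation into the vertical equation gives 1.743 T_B = 2256, so T_B = 1294 N.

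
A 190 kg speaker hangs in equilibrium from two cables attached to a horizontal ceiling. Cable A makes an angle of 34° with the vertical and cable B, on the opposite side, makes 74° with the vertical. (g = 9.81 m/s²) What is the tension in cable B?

Angles from the horizontal: cable A is 90° − 34° = 56°, cable B is 90° − 74° = 16°.
Weight W = 190 × 9.81 = 1864 N acts straight down.
Horizontal: T_A cos 56° = T_B cos 16°  →  T_A = 1.719 T_B.
Vertical: T_A sin 56° + T_B sin 16° = 1864.
Substituting the horizontal relation into the vertical equation gives 1.701 T_B = 1864, so T_B = 1096 N.

T_B ≈ 1100 N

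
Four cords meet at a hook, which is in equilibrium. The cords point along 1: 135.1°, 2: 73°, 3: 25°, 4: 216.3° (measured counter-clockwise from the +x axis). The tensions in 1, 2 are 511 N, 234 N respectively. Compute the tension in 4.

T_4 ≈ 3340 N

Resolve: ΣF_x = 511 cos 135.1° + 234 cos 73° + T_3 cos 25° + T_4 cos 216.3° = 0.
        ΣF_y = 511 sin 135.1° + 234 sin 73° + T_3 sin 25° + T_4 sin 216.3° = 0.
The known terms sum to (-293.5, 584.5) N, so 0.9063 T_3 − 0.8059 T_4 = 293.5 and 0.4226 T_3 − 0.5920 T_4 = -584.5.
Solving simultaneously: T_3 = 3291 N, T_4 = 3336 N.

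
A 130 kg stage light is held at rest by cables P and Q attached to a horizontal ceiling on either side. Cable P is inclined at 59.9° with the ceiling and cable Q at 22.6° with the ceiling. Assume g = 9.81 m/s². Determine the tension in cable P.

Weight W = 130 × 9.81 = 1275 N acts straight down.
Horizontal: T_P cos 59.9° = T_Q cos 22.6°  →  T_Q = 0.5432 T_P.
Vertical: T_P sin 59.9° + T_Q sin 22.6° = 1275.
Substituting the horizontal relation into the vertical equation gives 1.074 T_P = 1275, so T_P = 1188 N.

T_P ≈ 1190 N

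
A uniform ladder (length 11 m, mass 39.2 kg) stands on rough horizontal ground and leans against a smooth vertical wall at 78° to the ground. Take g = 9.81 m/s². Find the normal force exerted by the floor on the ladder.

ΣF_y = 0: N_floor = 39.2×9.81 = 384.55 N.

N_floor ≈ 385 N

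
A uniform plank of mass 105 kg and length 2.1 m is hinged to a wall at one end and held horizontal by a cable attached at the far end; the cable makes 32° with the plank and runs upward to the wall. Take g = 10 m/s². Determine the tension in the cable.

Take torques about the hinge: T sin 32° · 2.1 = 105×10×1.05 = 1102.5 N·m.
So T = 1102.5 / (0.5299 × 2.1) = 990.72 N.

T ≈ 991 N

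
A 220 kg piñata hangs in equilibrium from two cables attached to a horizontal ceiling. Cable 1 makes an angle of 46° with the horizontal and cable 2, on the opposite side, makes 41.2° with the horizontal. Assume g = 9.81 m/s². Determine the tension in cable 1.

Weight W = 220 × 9.81 = 2158 N acts straight down.
Horizontal: T_1 cos 46° = T_2 cos 41.2°  →  T_2 = 0.9232 T_1.
Vertical: T_1 sin 46° + T_2 sin 41.2° = 2158.
Substituting the horizontal relation into the vertical equation gives 1.327 T_1 = 2158, so T_1 = 1626 N.

T_1 ≈ 1630 N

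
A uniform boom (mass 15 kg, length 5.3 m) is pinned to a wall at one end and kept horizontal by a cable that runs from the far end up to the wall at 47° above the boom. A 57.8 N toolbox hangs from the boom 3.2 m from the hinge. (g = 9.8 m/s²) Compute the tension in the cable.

T ≈ 148 N

Take torques about the hinge: T sin 47° · 5.3 = 15×9.8×2.65 + 57.8×3.2 = 574.51 N·m.
So T = 574.51 / (0.7314 × 5.3) = 148.22 N.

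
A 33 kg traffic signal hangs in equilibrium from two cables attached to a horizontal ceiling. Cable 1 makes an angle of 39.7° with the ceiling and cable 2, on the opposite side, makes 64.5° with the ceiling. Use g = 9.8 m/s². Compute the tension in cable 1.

T_1 ≈ 144 N

Weight W = 33 × 9.8 = 323.4 N acts straight down.
Horizontal: T_1 cos 39.7° = T_2 cos 64.5°  →  T_2 = 1.787 T_1.
Vertical: T_1 sin 39.7° + T_2 sin 64.5° = 323.4.
Substituting the horizontal relation into the vertical equation gives 2.252 T_1 = 323.4, so T_1 = 143.6 N.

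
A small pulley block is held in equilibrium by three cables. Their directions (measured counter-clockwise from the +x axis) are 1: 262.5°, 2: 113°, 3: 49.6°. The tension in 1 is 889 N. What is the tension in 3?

Resolve: ΣF_x = 889 cos 262.5° + T_2 cos 113° + T_3 cos 49.6° = 0.
        ΣF_y = 889 sin 262.5° + T_2 sin 113° + T_3 sin 49.6° = 0.
The known terms sum to (-116, -881.4) N, so -0.3907 T_2 + 0.6481 T_3 = 116 and 0.9205 T_2 + 0.7615 T_3 = 881.4.
Solving simultaneously: T_2 = 540 N, T_3 = 504.6 N.

T_3 ≈ 505 N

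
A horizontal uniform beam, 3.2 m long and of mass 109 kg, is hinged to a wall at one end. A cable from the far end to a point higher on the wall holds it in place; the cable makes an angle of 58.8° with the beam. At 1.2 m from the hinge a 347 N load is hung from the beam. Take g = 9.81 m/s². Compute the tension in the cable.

T ≈ 777 N

Take torques about the hinge: T sin 58.8° · 3.2 = 109×9.81×1.6 + 347×1.2 = 2127.3 N·m.
So T = 2127.3 / (0.8554 × 3.2) = 777.18 N.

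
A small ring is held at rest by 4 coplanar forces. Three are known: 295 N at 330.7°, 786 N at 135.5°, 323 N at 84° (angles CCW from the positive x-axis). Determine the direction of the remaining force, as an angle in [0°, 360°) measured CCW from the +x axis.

θ ≈ 290°

Sum the known components: ΣF_x = -269.6 N, ΣF_y = 727.8 N.
For equilibrium the remaining force must supply (−ΣF_x, −ΣF_y) = (269.6, -727.8) N.
Magnitude = √((269.6)² + (-727.8)²) = 776.1 N; direction = atan2(-727.8, 269.6) = 290.3°.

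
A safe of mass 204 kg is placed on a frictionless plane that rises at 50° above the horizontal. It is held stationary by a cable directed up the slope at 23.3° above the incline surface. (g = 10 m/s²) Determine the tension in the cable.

Take axes along and perpendicular to the incline. Weight components: W sin 50° = 1563 N down-slope, W cos 50° = 1311 N into the surface.
Along incline: T cos 23.3° = W sin 50° → T = 1701 N.
Perpendicular: N = W cos 50° − T sin 23.3° = 638.3 N.

T ≈ 1700 N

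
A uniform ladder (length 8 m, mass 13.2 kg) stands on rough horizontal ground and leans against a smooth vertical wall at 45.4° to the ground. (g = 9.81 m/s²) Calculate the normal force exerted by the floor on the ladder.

ΣF_y = 0: N_floor = 13.2×9.81 = 129.49 N.

N_floor ≈ 129 N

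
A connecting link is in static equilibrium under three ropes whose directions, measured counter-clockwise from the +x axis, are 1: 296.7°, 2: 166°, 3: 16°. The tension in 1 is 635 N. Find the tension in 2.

T_2 ≈ 1250 N

Resolve: ΣF_x = 635 cos 296.7° + T_2 cos 166° + T_3 cos 16° = 0.
        ΣF_y = 635 sin 296.7° + T_2 sin 166° + T_3 sin 16° = 0.
The known terms sum to (285.3, -567.3) N, so -0.9703 T_2 + 0.9613 T_3 = -285.3 and 0.2419 T_2 + 0.2756 T_3 = 567.3.
Solving simultaneously: T_2 = 1248 N, T_3 = 962.8 N.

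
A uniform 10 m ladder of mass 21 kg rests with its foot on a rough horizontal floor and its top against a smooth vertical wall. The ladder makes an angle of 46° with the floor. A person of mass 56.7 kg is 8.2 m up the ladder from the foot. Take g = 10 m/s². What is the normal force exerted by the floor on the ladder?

ΣF_y = 0: N_floor = 21×10 + 56.7×10 = 777 N.

N_floor ≈ 777 N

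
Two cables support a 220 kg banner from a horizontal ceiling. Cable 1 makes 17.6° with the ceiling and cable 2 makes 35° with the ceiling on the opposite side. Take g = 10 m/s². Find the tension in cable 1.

Weight W = 220 × 10 = 2200 N acts straight down.
Horizontal: T_1 cos 17.6° = T_2 cos 35°  →  T_2 = 1.164 T_1.
Vertical: T_1 sin 17.6° + T_2 sin 35° = 2200.
Substituting the horizontal relation into the vertical equation gives 0.9698 T_1 = 2200, so T_1 = 2269 N.

T_1 ≈ 2270 N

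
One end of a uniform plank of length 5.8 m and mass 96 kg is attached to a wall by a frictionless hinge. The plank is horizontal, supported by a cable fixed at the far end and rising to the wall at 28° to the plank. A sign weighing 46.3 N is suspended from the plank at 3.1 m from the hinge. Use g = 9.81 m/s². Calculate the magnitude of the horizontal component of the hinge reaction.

Take torques about the hinge: T sin 28° · 5.8 = 96×9.81×2.9 + 46.3×3.1 = 2874.6 N·m.
So T = 2874.6 / (0.4695 × 5.8) = 1055.7 N.
ΣF_x = 0: H_x = T cos 28° = 932.14 N.

H_x ≈ 932 N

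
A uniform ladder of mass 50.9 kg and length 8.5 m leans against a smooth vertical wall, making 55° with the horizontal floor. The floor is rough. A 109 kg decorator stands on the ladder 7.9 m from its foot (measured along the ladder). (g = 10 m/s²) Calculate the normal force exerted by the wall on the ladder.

N_wall ≈ 888 N

Torques about the foot: N_wall · 8.5 sin 55° = 50.9×10×4.25 cos 55° + 109×10×7.9 cos 55° → N_wall = 887.55 N.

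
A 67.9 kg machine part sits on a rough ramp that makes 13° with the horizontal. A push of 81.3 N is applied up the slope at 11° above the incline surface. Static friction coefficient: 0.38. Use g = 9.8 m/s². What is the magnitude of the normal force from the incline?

Axes along / perpendicular to the incline. W sin 13° = 149.7 N down-slope; W cos 13° = 648.4 N into the surface.
Perpendicular: N = W cos 13° − P sin 11° = 648.4 − 15.51 = 632.9 N.
Along incline: P cos 11° + f = W sin 13° (friction acts up-slope) → f = 149.7 − 79.81 = 69.88 N.
|f| = 69.88 N ≤ μN = 240.5 N, so the machine part is indeed static.

N ≈ 633 N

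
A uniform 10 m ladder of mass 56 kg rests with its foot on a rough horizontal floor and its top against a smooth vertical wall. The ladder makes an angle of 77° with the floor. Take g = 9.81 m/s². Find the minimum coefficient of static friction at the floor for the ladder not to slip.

ΣF_y = 0: N_floor = 56×9.81 = 549.36 N.
Torques about the foot: N_wall · 10 sin 77° = 56×9.81×5 cos 77° → N_wall = 63.415 N.
ΣF_x = 0: f_floor = N_wall = 63.415 N.
μ_min = f_floor / N_floor = 63.415 / 549.36 = 0.1154.

μ_min ≈ 0.115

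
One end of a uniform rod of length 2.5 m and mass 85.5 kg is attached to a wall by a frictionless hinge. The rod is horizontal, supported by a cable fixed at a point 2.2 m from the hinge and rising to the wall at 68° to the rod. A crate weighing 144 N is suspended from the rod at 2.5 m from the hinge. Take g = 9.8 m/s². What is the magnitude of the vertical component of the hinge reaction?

|H_y| ≈ 342 N

Take torques about the hinge: T sin 68° · 2.2 = 85.5×9.8×1.25 + 144×2.5 = 1407.4 N·m.
So T = 1407.4 / (0.9272 × 2.2) = 689.96 N.
ΣF_y = 0: H_y = (85.5×9.8 + 144) − T sin 68° = 981.9 − 639.72 = 342.18 N.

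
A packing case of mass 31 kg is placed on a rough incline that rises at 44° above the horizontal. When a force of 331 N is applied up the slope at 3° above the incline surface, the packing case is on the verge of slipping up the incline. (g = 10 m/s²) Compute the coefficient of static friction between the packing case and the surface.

On the verge of sliding up the incline, friction is at its maximum μN and acts down the slope.
Perpendicular to incline: N = W cos 44° − P sin 3° = 223 − 17.32 = 205.7 N.
Along incline: P cos 3° − μN = W sin 44° → μ = −(W sin 44° − P cos 3°) / N = 0.5601.

μ ≈ 0.560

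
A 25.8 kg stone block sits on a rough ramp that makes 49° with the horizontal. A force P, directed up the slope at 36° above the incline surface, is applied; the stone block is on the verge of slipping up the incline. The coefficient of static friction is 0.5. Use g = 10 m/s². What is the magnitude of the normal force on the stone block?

N ≈ 20.4 N

On the verge of sliding up the incline, friction equals μN and acts down the slope.
Perpendicular: N + P sin 36° = W cos 49° = 169.3 N.
Along incline: P cos 36° = W sin 49° + μN  with W sin 49° = 194.7 N.
Solving the pair for P and N: P = 253.3 N, N = 20.39 N (and f = μN = 10.19 N).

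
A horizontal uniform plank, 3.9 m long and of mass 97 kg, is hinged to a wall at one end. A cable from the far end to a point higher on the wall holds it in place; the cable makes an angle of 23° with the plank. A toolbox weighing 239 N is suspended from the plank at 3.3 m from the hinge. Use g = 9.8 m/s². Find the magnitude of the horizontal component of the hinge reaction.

Take torques about the hinge: T sin 23° · 3.9 = 97×9.8×1.95 + 239×3.3 = 2642.4 N·m.
So T = 2642.4 / (0.3907 × 3.9) = 1734 N.
ΣF_x = 0: H_x = T cos 23° = 1596.2 N.

H_x ≈ 1600 N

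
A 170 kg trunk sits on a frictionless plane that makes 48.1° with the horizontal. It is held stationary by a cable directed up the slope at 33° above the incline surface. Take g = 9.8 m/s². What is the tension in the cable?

T ≈ 1480 N

Take axes along and perpendicular to the incline. Weight components: W sin 48.1° = 1240 N down-slope, W cos 48.1° = 1113 N into the surface.
Along incline: T cos 33° = W sin 48.1° → T = 1479 N.
Perpendicular: N = W cos 48.1° − T sin 33° = 307.3 N.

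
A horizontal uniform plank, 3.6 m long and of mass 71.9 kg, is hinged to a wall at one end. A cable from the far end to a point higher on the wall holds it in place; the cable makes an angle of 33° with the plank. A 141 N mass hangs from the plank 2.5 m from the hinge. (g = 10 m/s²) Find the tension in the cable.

Take torques about the hinge: T sin 33° · 3.6 = 71.9×10×1.8 + 141×2.5 = 1646.7 N·m.
So T = 1646.7 / (0.5446 × 3.6) = 839.85 N.

T ≈ 840 N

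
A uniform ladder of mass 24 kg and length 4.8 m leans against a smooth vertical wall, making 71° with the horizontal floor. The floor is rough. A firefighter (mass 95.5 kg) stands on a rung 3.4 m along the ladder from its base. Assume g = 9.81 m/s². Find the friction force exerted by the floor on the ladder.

f ≈ 269 N

Torques about the foot: N_wall · 4.8 sin 71° = 24×9.81×2.4 cos 71° + 95.5×9.81×3.4 cos 71° → N_wall = 269.03 N.
ΣF_x = 0: f_floor = N_wall = 269.03 N.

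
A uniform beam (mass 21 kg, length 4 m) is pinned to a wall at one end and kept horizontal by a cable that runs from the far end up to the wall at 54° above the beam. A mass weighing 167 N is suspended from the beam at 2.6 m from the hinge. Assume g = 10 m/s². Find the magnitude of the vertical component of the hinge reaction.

|H_y| ≈ 163 N

Take torques about the hinge: T sin 54° · 4 = 21×10×2 + 167×2.6 = 854.2 N·m.
So T = 854.2 / (0.8090 × 4) = 263.96 N.
ΣF_y = 0: H_y = (21×10 + 167) − T sin 54° = 377 − 213.55 = 163.45 N.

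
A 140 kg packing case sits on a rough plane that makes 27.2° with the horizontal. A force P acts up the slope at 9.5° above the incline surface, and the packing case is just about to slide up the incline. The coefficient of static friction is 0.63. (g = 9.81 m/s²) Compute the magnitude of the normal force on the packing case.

On the verge of sliding up the incline, friction equals μN and acts down the slope.
Perpendicular: N + P sin 9.5° = W cos 27.2° = 1222 N.
Along incline: P cos 9.5° = W sin 27.2° + μN  with W sin 27.2° = 627.8 N.
Solving the pair for P and N: P = 1282 N, N = 1010 N (and f = μN = 636.3 N).

N ≈ 1010 N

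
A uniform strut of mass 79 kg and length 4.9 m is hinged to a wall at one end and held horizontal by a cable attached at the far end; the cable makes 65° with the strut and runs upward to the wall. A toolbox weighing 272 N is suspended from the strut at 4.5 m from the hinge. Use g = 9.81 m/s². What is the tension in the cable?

T ≈ 703 N

Take torques about the hinge: T sin 65° · 4.9 = 79×9.81×2.45 + 272×4.5 = 3122.7 N·m.
So T = 3122.7 / (0.9063 × 4.9) = 703.17 N.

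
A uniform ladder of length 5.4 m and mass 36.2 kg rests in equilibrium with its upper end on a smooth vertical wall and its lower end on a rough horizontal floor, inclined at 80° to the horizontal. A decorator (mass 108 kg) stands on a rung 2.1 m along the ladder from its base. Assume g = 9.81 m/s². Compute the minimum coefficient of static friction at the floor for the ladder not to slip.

μ_min ≈ 0.0735

ΣF_y = 0: N_floor = 36.2×9.81 + 108×9.81 = 1414.6 N.
Torques about the foot: N_wall · 5.4 sin 80° = 36.2×9.81×2.7 cos 80° + 108×9.81×2.1 cos 80° → N_wall = 103.96 N.
ΣF_x = 0: f_floor = N_wall = 103.96 N.
μ_min = f_floor / N_floor = 103.96 / 1414.6 = 0.07349.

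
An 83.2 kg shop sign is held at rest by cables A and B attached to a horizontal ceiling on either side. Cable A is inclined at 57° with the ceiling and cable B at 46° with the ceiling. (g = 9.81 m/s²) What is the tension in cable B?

Weight W = 83.2 × 9.81 = 816.2 N acts straight down.
Horizontal: T_A cos 57° = T_B cos 46°  →  T_A = 1.275 T_B.
Vertical: T_A sin 57° + T_B sin 46° = 816.2.
Substituting the horizontal relation into the vertical equation gives 1.789 T_B = 816.2, so T_B = 456.2 N.

T_B ≈ 456 N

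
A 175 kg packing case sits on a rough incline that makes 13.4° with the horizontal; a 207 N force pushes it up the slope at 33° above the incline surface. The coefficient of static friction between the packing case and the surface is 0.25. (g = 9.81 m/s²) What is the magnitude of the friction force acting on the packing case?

f ≈ 224 N

Axes along / perpendicular to the incline. W sin 13.4° = 397.9 N down-slope; W cos 13.4° = 1670 N into the surface.
Perpendicular: N = W cos 13.4° − P sin 33° = 1670 − 112.7 = 1557 N.
Along incline: P cos 33° + f = W sin 13.4° (friction acts up-slope) → f = 397.9 − 173.6 = 224.2 N.
|f| = 224.2 N ≤ μN = 389.3 N, so the packing case is indeed static.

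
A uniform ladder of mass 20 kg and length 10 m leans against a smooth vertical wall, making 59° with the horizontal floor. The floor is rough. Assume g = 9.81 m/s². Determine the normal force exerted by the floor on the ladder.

N_floor ≈ 196 N

ΣF_y = 0: N_floor = 20×9.81 = 196.2 N.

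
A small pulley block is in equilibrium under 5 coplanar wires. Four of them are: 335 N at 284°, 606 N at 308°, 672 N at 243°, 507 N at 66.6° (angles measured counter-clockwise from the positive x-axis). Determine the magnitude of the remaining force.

F ≈ 999 N

Sum the known components: ΣF_x = 350.4 N, ΣF_y = -936 N.
For equilibrium the remaining force must supply (−ΣF_x, −ΣF_y) = (-350.4, 936) N.
Magnitude = √((-350.4)² + (936)²) = 999.5 N; direction = atan2(936, -350.4) = 110.5°.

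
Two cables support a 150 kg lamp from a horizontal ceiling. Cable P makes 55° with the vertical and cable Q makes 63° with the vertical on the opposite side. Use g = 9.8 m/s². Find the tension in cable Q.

Angles from the horizontal: cable P is 90° − 55° = 35°, cable Q is 90° − 63° = 27°.
Weight W = 150 × 9.8 = 1470 N acts straight down.
Horizontal: T_P cos 35° = T_Q cos 27°  →  T_P = 1.088 T_Q.
Vertical: T_P sin 35° + T_Q sin 27° = 1470.
Substituting the horizontal relation into the vertical equation gives 1.078 T_Q = 1470, so T_Q = 1364 N.

T_Q ≈ 1360 N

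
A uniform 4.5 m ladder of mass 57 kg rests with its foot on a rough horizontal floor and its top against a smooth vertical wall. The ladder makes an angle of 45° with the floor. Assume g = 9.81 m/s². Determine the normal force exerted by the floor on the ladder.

N_floor ≈ 559 N

ΣF_y = 0: N_floor = 57×9.81 = 559.17 N.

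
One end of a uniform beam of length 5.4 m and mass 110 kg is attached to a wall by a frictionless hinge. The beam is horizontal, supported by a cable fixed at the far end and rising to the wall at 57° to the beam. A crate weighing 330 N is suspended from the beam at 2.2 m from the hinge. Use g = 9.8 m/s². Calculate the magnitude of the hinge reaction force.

Take torques about the hinge: T sin 57° · 5.4 = 110×9.8×2.7 + 330×2.2 = 3636.6 N·m.
So T = 3636.6 / (0.8387 × 5.4) = 802.99 N.
ΣF_x = 0: H_x = T cos 57° = 437.34 N.
ΣF_y = 0: H_y = (110×9.8 + 330) − T sin 57° = 1408 − 673.44 = 734.56 N.
|H| = √(H_x² + H_y²) = √((437.34)² + (734.56)²) = 854.89 N.

|H| ≈ 855 N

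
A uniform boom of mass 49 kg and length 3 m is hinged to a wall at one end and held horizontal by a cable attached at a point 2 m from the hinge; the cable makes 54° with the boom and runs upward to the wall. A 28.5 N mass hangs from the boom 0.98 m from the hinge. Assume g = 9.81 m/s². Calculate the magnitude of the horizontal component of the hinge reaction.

Take torques about the hinge: T sin 54° · 2 = 49×9.81×1.5 + 28.5×0.98 = 748.96 N·m.
So T = 748.96 / (0.8090 × 2) = 462.89 N.
ΣF_x = 0: H_x = T cos 54° = 272.08 N.

H_x ≈ 272 N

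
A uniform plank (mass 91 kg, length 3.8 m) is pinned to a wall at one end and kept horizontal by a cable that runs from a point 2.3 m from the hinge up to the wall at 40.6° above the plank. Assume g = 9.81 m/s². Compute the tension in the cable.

T ≈ 1130 N

Take torques about the hinge: T sin 40.6° · 2.3 = 91×9.81×1.9 = 1696.1 N·m.
So T = 1696.1 / (0.6508 × 2.3) = 1133.2 N.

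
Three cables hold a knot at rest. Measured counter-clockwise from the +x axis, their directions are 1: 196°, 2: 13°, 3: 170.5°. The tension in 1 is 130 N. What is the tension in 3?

Resolve: ΣF_x = 130 cos 196° + T_2 cos 13° + T_3 cos 170.5° = 0.
        ΣF_y = 130 sin 196° + T_2 sin 13° + T_3 sin 170.5° = 0.
The known terms sum to (-125, -35.83) N, so 0.9744 T_2 − 0.9863 T_3 = 125 and 0.2250 T_2 + 0.1650 T_3 = 35.83.
Solving simultaneously: T_2 = 146.2 N, T_3 = 17.78 N.

T_3 ≈ 17.8 N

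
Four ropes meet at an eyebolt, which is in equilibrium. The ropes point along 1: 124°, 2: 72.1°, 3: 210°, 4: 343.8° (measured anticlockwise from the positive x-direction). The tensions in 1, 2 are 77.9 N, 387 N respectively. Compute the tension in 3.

Resolve: ΣF_x = 77.9 cos 124° + 387 cos 72.1° + T_3 cos 210° + T_4 cos 343.8° = 0.
        ΣF_y = 77.9 sin 124° + 387 sin 72.1° + T_3 sin 210° + T_4 sin 343.8° = 0.
The known terms sum to (75.39, 432.8) N, so -0.8660 T_3 + 0.9603 T_4 = -75.39 and -0.5000 T_3 − 0.2790 T_4 = -432.8.
Solving simultaneously: T_3 = 605 N, T_4 = 467.1 N.

T_3 ≈ 605 N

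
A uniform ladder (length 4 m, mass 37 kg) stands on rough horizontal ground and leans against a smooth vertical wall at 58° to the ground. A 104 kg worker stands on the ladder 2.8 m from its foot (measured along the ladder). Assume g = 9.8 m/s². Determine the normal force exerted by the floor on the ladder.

ΣF_y = 0: N_floor = 37×9.8 + 104×9.8 = 1381.8 N.

N_floor ≈ 1380 N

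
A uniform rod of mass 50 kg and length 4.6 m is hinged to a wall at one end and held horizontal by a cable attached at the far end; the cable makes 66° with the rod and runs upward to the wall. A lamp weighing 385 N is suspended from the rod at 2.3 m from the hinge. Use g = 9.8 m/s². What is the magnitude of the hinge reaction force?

Take torques about the hinge: T sin 66° · 4.6 = 50×9.8×2.3 + 385×2.3 = 2012.5 N·m.
So T = 2012.5 / (0.9135 × 4.6) = 478.9 N.
ΣF_x = 0: H_x = T cos 66° = 194.79 N.
ΣF_y = 0: H_y = (50×9.8 + 385) − T sin 66° = 875 − 437.5 = 437.5 N.
|H| = √(H_x² + H_y²) = √((194.79)² + (437.5)²) = 478.9 N.

|H| ≈ 479 N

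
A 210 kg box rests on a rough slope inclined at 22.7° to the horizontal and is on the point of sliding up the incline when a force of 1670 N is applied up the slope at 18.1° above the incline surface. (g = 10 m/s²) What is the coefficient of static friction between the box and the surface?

μ ≈ 0.548

On the verge of sliding up the incline, friction is at its maximum μN and acts down the slope.
Perpendicular to incline: N = W cos 22.7° − P sin 18.1° = 1937 − 518.8 = 1419 N.
Along incline: P cos 18.1° − μN = W sin 22.7° → μ = −(W sin 22.7° − P cos 18.1°) / N = 0.5477.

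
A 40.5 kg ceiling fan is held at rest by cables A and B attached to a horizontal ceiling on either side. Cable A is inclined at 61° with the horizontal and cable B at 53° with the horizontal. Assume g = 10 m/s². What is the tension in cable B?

Weight W = 40.5 × 10 = 405 N acts straight down.
Horizontal: T_A cos 61° = T_B cos 53°  →  T_A = 1.241 T_B.
Vertical: T_A sin 61° + T_B sin 53° = 405.
Substituting the horizontal relation into the vertical equation gives 1.884 T_B = 405, so T_B = 214.9 N.

T_B ≈ 215 N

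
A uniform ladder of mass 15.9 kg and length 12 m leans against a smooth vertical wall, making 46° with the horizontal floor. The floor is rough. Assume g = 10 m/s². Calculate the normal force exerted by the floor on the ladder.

ΣF_y = 0: N_floor = 15.9×10 = 159 N.

N_floor ≈ 159 N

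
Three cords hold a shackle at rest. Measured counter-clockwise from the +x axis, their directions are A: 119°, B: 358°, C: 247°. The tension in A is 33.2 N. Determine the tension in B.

Resolve: ΣF_x = 33.2 cos 119° + T_B cos 358° + T_C cos 247° = 0.
        ΣF_y = 33.2 sin 119° + T_B sin 358° + T_C sin 247° = 0.
The known terms sum to (-16.1, 29.04) N, so 0.9994 T_B − 0.3907 T_C = 16.1 and -0.0349 T_B − 0.9205 T_C = -29.04.
Solving simultaneously: T_B = 28.02 N, T_C = 30.48 N.

T_B ≈ 28 N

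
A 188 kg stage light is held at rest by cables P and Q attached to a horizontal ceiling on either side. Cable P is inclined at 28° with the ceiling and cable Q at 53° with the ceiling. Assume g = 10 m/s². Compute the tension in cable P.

Weight W = 188 × 10 = 1880 N acts straight down.
Horizontal: T_P cos 28° = T_Q cos 53°  →  T_Q = 1.467 T_P.
Vertical: T_P sin 28° + T_Q sin 53° = 1880.
Substituting the horizontal relation into the vertical equation gives 1.641 T_P = 1880, so T_P = 1146 N.

T_P ≈ 1150 N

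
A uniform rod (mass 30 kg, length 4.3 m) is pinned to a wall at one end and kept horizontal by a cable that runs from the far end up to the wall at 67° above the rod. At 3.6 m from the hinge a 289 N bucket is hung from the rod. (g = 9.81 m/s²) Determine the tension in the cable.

Take torques about the hinge: T sin 67° · 4.3 = 30×9.81×2.15 + 289×3.6 = 1673.1 N·m.
So T = 1673.1 / (0.9205 × 4.3) = 422.71 N.

T ≈ 423 N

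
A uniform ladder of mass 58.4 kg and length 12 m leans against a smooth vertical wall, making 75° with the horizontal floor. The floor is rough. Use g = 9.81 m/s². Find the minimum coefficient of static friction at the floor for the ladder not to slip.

μ_min ≈ 0.134

ΣF_y = 0: N_floor = 58.4×9.81 = 572.9 N.
Torques about the foot: N_wall · 12 sin 75° = 58.4×9.81×6 cos 75° → N_wall = 76.755 N.
ΣF_x = 0: f_floor = N_wall = 76.755 N.
μ_min = f_floor / N_floor = 76.755 / 572.9 = 0.134.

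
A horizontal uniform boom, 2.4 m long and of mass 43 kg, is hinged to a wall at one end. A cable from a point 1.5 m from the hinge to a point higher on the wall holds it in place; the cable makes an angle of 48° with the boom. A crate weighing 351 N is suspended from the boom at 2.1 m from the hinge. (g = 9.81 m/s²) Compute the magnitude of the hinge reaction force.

|H| ≈ 748 N

Take torques about the hinge: T sin 48° · 1.5 = 43×9.81×1.2 + 351×2.1 = 1243.3 N·m.
So T = 1243.3 / (0.7431 × 1.5) = 1115.3 N.
ΣF_x = 0: H_x = T cos 48° = 746.31 N.
ΣF_y = 0: H_y = (43×9.81 + 351) − T sin 48° = 772.83 − 828.86 = -56.034 N.
|H| = √(H_x² + H_y²) = √((746.31)² + (-56.034)²) = 748.41 N.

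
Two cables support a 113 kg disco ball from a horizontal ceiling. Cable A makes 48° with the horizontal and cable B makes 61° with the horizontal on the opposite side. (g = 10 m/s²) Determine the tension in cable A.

Weight W = 113 × 10 = 1130 N acts straight down.
Horizontal: T_A cos 48° = T_B cos 61°  →  T_B = 1.38 T_A.
Vertical: T_A sin 48° + T_B sin 61° = 1130.
Substituting the horizontal relation into the vertical equation gives 1.95 T_A = 1130, so T_A = 579.4 N.

T_A ≈ 579 N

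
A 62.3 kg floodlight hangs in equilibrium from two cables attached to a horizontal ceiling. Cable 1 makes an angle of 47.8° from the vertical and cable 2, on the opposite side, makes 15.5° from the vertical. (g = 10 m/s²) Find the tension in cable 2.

T_2 ≈ 517 N

Angles from the horizontal: cable 1 is 90° − 47.8° = 42.2°, cable 2 is 90° − 15.5° = 74.5°.
Weight W = 62.3 × 10 = 623 N acts straight down.
Horizontal: T_1 cos 42.2° = T_2 cos 74.5°  →  T_1 = 0.3607 T_2.
Vertical: T_1 sin 42.2° + T_2 sin 74.5° = 623.
Substituting the horizontal relation into the vertical equation gives 1.206 T_2 = 623, so T_2 = 516.6 N.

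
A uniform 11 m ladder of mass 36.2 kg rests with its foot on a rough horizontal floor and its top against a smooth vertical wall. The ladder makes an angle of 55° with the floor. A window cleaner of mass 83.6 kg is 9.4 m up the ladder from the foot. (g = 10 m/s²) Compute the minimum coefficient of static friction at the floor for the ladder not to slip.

μ_min ≈ 0.523

ΣF_y = 0: N_floor = 36.2×10 + 83.6×10 = 1198 N.
Torques about the foot: N_wall · 11 sin 55° = 36.2×10×5.5 cos 55° + 83.6×10×9.4 cos 55° → N_wall = 626.97 N.
ΣF_x = 0: f_floor = N_wall = 626.97 N.
μ_min = f_floor / N_floor = 626.97 / 1198 = 0.5233.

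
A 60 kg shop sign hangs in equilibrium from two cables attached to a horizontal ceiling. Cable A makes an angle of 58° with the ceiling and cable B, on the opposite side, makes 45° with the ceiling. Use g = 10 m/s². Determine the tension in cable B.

T_B ≈ 326 N

Weight W = 60 × 10 = 600 N acts straight down.
Horizontal: T_A cos 58° = T_B cos 45°  →  T_A = 1.334 T_B.
Vertical: T_A sin 58° + T_B sin 45° = 600.
Substituting the horizontal relation into the vertical equation gives 1.839 T_B = 600, so T_B = 326.3 N.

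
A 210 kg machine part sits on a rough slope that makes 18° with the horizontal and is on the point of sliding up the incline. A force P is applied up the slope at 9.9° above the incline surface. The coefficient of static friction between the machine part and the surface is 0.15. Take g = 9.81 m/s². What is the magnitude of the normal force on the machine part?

On the verge of sliding up the incline, friction equals μN and acts down the slope.
Perpendicular: N + P sin 9.9° = W cos 18° = 1959 N.
Along incline: P cos 9.9° = W sin 18° + μN  with W sin 18° = 636.6 N.
Solving the pair for P and N: P = 920.5 N, N = 1801 N (and f = μN = 270.2 N).

N ≈ 1800 N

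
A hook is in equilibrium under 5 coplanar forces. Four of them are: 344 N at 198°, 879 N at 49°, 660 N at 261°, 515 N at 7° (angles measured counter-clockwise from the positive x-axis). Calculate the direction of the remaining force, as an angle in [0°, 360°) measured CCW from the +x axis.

θ ≈ 177°

Sum the known components: ΣF_x = 657.4 N, ΣF_y = -32.02 N.
For equilibrium the remaining force must supply (−ΣF_x, −ΣF_y) = (-657.4, 32.02) N.
Magnitude = √((-657.4)² + (32.02)²) = 658.2 N; direction = atan2(32.02, -657.4) = 177.2°.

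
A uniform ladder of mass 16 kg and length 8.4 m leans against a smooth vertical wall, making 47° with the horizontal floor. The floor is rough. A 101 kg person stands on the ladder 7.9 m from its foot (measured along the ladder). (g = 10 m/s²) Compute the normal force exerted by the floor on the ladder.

ΣF_y = 0: N_floor = 16×10 + 101×10 = 1170 N.

N_floor ≈ 1170 N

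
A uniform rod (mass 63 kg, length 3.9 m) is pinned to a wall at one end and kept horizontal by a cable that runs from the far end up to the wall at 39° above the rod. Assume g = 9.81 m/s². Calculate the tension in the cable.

Take torques about the hinge: T sin 39° · 3.9 = 63×9.81×1.95 = 1205.2 N·m.
So T = 1205.2 / (0.6293 × 3.9) = 491.03 N.

T ≈ 491 N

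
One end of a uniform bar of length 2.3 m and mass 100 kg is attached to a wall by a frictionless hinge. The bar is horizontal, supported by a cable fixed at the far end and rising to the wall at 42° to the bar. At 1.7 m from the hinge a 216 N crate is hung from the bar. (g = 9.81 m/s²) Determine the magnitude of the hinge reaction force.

Take torques about the hinge: T sin 42° · 2.3 = 100×9.81×1.15 + 216×1.7 = 1495.3 N·m.
So T = 1495.3 / (0.6691 × 2.3) = 971.64 N.
ΣF_x = 0: H_x = T cos 42° = 722.07 N.
ΣF_y = 0: H_y = (100×9.81 + 216) − T sin 42° = 1197 − 650.15 = 546.85 N.
|H| = √(H_x² + H_y²) = √((722.07)² + (546.85)²) = 905.77 N.

|H| ≈ 906 N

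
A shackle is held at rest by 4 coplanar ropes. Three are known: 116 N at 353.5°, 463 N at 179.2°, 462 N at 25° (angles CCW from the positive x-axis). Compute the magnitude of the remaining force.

F ≈ 202 N

Sum the known components: ΣF_x = 71.01 N, ΣF_y = 188.6 N.
For equilibrium the remaining force must supply (−ΣF_x, −ΣF_y) = (-71.01, -188.6) N.
Magnitude = √((-71.01)² + (-188.6)²) = 201.5 N; direction = atan2(-188.6, -71.01) = 249.4°.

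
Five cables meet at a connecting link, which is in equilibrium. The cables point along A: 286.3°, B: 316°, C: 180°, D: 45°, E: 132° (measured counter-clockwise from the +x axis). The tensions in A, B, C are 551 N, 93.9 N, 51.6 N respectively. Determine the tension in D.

Resolve: ΣF_x = 551 cos 286.3° + 93.9 cos 316° + 51.6 cos 180° + T_D cos 45° + T_E cos 132° = 0.
        ΣF_y = 551 sin 286.3° + 93.9 sin 316° + 51.6 sin 180° + T_D sin 45° + T_E sin 132° = 0.
The known terms sum to (170.6, -594.1) N, so 0.7071 T_D − 0.6691 T_E = -170.6 and 0.7071 T_D + 0.7431 T_E = 594.1.
Solving simultaneously: T_D = 271.1 N, T_E = 541.4 N.

T_D ≈ 271 N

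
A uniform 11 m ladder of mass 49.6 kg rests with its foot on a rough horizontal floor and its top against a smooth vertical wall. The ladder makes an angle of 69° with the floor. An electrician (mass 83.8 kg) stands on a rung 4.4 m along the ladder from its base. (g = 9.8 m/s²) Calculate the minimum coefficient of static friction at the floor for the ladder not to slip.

μ_min ≈ 0.168

ΣF_y = 0: N_floor = 49.6×9.8 + 83.8×9.8 = 1307.3 N.
Torques about the foot: N_wall · 11 sin 69° = 49.6×9.8×5.5 cos 69° + 83.8×9.8×4.4 cos 69° → N_wall = 219.39 N.
ΣF_x = 0: f_floor = N_wall = 219.39 N.
μ_min = f_floor / N_floor = 219.39 / 1307.3 = 0.1678.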